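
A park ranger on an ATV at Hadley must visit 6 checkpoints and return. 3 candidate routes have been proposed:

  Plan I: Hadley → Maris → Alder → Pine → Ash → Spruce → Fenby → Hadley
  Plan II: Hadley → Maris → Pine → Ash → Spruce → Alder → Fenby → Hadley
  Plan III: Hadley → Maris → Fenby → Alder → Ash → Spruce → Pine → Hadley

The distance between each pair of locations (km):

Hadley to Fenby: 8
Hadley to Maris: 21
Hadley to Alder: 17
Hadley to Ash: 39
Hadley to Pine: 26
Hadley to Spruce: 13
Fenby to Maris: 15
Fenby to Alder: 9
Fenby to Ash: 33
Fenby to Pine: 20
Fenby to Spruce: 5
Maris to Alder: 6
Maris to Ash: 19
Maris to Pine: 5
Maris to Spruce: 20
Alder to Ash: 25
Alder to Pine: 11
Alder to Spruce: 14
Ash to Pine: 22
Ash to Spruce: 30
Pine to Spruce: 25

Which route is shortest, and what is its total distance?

Shortest is Plan I, total 103 km.

Plan I: 21 + 6 + 11 + 22 + 30 + 5 + 8 = 103
Plan II: 21 + 5 + 22 + 30 + 14 + 9 + 8 = 109
Plan III: 21 + 15 + 9 + 25 + 30 + 25 + 26 = 151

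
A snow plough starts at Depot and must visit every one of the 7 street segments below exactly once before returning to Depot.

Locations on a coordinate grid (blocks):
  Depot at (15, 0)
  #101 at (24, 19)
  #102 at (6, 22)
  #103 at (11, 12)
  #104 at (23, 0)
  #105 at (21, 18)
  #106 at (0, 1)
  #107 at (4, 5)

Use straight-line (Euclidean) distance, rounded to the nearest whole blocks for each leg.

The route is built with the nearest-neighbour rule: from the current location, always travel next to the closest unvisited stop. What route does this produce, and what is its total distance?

From Depot: distances to unvisited — #104=8, #107=12, #103=13, #106=15, #105=19, #101=21, #102=24. Nearest is #104 (8).
From #104: distances to unvisited — #103=17, #105=18, #101=19, #107=20, #106=23, #102=28. Nearest is #103 (17).
From #103: distances to unvisited — #107=10, #102=11, #105=12, #101=15, #106=16. Nearest is #107 (10).
From #107: distances to unvisited — #106=6, #102=17, #105=21, #101=24. Nearest is #106 (6).
From #106: distances to unvisited — #102=22, #105=27, #101=30. Nearest is #102 (22).
From #102: distances to unvisited — #105=16, #101=18. Nearest is #105 (16).
From #105: distances to unvisited — #101=3. Nearest is #101 (3).
Return #101→Depot: 21.
Total = 8 + 17 + 10 + 6 + 22 + 16 + 3 + 21 = 103.

Nearest-neighbour total = 103 blocks; route Depot → #104 → #103 → #107 → #106 → #102 → #105 → #101 → Depot.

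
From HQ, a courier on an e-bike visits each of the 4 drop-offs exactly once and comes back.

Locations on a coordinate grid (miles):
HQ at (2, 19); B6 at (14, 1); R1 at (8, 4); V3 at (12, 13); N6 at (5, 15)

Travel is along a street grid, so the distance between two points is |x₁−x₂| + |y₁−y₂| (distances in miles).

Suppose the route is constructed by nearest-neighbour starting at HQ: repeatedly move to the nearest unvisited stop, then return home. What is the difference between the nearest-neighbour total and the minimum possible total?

8 miles longer than the optimal tour.

From HQ: N6=7, V3=16, R1=21, B6=30 → choose N6 (7).
From N6: V3=9, R1=14, B6=23 → choose V3 (9).
From V3: R1=13, B6=14 → choose R1 (13).
From R1: B6=9 → choose B6 (9).
NN route HQ → N6 → V3 → R1 → B6 → HQ costs 68.
Optimal: HQ → R1 → B6 → V3 → N6 → HQ costs 60 (by enumerating all 12 distinct tours).
Excess = 68 − 60 = 8.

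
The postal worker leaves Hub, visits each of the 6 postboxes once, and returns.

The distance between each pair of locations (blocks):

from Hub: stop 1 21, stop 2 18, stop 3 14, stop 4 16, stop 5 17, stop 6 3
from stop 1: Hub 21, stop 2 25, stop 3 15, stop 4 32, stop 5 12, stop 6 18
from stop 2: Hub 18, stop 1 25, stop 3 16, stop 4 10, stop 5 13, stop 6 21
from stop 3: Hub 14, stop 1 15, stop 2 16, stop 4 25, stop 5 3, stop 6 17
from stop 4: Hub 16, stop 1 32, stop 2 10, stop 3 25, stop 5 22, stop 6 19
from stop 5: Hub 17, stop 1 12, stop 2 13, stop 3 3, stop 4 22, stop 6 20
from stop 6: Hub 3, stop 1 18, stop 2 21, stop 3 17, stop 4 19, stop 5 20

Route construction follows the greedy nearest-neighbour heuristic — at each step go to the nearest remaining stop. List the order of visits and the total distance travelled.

Nearest-neighbour total = 86 blocks; route Hub → stop 6 → stop 3 → stop 5 → stop 1 → stop 2 → stop 4 → Hub.

Hub → [stop 6:3 / stop 3:14 / stop 4:16 / stop 5:17 / stop 2:18 / stop 1:21] → stop 6 (3)
stop 6 → [stop 3:17 / stop 1:18 / stop 4:19 / stop 5:20 / stop 2:21] → stop 3 (17)
stop 3 → [stop 5:3 / stop 1:15 / stop 2:16 / stop 4:25] → stop 5 (3)
stop 5 → [stop 1:12 / stop 2:13 / stop 4:22] → stop 1 (12)
stop 1 → [stop 2:25 / stop 4:32] → stop 2 (25)
stop 2 → [stop 4:10] → stop 4 (10)
Return stop 4→Hub: 16.
Total = 3 + 17 + 3 + 12 + 25 + 10 + 16 = 86.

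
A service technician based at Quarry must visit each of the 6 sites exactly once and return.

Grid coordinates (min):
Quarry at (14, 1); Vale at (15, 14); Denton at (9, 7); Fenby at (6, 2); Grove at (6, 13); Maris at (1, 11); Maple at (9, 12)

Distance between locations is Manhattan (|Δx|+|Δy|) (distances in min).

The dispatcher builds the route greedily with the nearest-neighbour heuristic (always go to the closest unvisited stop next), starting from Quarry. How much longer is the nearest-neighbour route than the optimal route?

From Quarry: Fenby=9, Denton=11, Vale=14, Maple=16, Grove=20, Maris=23 → choose Fenby (9).
From Fenby: Denton=8, Grove=11, Maple=13, Maris=14, Vale=21 → choose Denton (8).
From Denton: Maple=5, Grove=9, Maris=12, Vale=13 → choose Maple (5).
From Maple: Grove=4, Vale=8, Maris=9 → choose Grove (4).
From Grove: Maris=7, Vale=10 → choose Maris (7).
From Maris: Vale=17 → choose Vale (17).
NN route Quarry → Fenby → Denton → Maple → Grove → Maris → Vale → Quarry costs 64.
Optimal: Quarry → Vale → Grove → Maris → Maple → Denton → Fenby → Quarry costs 62 (by enumerating all 360 distinct tours).
Excess = 64 − 62 = 2.

The nearest-neighbour route is 2 min longer than optimal.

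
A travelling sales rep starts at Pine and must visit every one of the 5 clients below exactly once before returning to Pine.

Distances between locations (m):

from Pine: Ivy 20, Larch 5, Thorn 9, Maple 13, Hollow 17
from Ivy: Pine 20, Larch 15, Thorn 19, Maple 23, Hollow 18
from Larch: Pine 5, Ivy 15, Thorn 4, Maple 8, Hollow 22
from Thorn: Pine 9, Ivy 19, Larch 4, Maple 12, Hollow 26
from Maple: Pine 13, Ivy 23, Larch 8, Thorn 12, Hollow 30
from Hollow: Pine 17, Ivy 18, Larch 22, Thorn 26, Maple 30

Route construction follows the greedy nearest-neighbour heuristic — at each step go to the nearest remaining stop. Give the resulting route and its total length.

Total distance 79 m via the nearest-neighbour route Pine → Larch → Thorn → Maple → Ivy → Hollow → Pine.

At Pine the remaining stops are Larch 5, Thorn 9, Maple 13, Hollow 17, Ivy 20; go to Larch.
At Larch the remaining stops are Thorn 4, Maple 8, Ivy 15, Hollow 22; go to Thorn.
At Thorn the remaining stops are Maple 12, Ivy 19, Hollow 26; go to Maple.
At Maple the remaining stops are Ivy 23, Hollow 30; go to Ivy.
At Ivy the remaining stops are Hollow 18; go to Hollow.
Return Hollow→Pine: 17.
Total = 5 + 4 + 12 + 23 + 18 + 17 = 79.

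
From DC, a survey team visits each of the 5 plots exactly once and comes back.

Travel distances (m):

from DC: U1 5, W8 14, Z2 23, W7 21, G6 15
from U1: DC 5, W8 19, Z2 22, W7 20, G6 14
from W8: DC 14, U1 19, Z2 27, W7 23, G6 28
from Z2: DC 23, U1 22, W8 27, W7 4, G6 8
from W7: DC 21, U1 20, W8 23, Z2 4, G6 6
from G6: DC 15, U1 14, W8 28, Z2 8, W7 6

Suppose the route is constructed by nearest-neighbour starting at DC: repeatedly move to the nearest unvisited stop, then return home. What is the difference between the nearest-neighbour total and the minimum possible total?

Excess over optimum: 2 m.

DC: U1=5, W8=14, G6=15, W7=21, Z2=23 ⇒ U1
U1: G6=14, W8=19, W7=20, Z2=22 ⇒ G6
G6: W7=6, Z2=8, W8=28 ⇒ W7
W7: Z2=4, W8=23 ⇒ Z2
Z2: W8=27 ⇒ W8
NN route DC → U1 → G6 → W7 → Z2 → W8 → DC costs 70.
Optimal: DC → U1 → G6 → Z2 → W7 → W8 → DC costs 68 (by enumerating all 60 distinct tours).
Excess = 70 − 68 = 2.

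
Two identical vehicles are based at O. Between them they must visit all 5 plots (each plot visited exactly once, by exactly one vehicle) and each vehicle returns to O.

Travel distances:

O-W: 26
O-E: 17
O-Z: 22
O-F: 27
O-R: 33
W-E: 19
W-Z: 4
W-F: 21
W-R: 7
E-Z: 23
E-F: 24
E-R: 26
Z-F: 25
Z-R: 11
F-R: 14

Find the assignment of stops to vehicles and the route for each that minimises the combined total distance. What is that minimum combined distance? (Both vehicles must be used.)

There are 2^4 − 1 = 15 ways to divide the 5 stops into two non-empty groups. For each, the best each vehicle can do is its own shortest tour through its group:
  {W} + {E, Z, F, R}: 52 + 88 = 140
  {E} + {W, Z, F, R}: 34 + 74 = 108
  {W, E} + {Z, F, R}: 62 + 74 = 136
  {Z} + {W, E, F, R}: 44 + 84 = 128
  {W, Z} + {E, F, R}: 52 + 84 = 136
  {E, Z} + {W, F, R}: 62 + 74 = 136
  … (15 splits in total)
Best: vehicle 1 O → E → O = 34; vehicle 2 O → Z → W → R → F → O = 74; combined 108.

Minimum combined distance: 108.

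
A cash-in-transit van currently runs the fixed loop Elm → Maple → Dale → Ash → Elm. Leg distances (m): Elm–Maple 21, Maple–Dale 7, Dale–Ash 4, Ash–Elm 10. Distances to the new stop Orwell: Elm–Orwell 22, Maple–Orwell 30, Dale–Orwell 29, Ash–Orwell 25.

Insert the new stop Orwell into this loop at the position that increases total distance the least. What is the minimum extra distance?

Insertion cost between consecutive stops i–j is d(i,Orwell) + d(Orwell,j) − d(i,j):
  between Elm and Maple: 22 + 30 − 21 = 31
  between Maple and Dale: 30 + 29 − 7 = 52
  between Dale and Ash: 29 + 25 − 4 = 50
  between Ash and Elm: 25 + 22 − 10 = 37
Cheapest insertion is between Elm and Maple, adding 31.
New total = 42 + 31 = 73.

Adding 31 m by placing Orwell on the Elm–Maple leg.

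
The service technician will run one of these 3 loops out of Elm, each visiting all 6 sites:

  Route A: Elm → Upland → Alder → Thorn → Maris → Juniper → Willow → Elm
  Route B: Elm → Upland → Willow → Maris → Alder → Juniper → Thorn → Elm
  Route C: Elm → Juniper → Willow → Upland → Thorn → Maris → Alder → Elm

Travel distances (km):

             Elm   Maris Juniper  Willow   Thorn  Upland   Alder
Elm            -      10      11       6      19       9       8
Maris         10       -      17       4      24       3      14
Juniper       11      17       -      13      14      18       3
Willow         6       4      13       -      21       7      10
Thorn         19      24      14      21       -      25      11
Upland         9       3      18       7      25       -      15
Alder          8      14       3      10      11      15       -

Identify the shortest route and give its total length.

Route A: 9 + 15 + 11 + 24 + 17 + 13 + 6 = 95
Route B: 9 + 7 + 4 + 14 + 3 + 14 + 19 = 70
Route C: 11 + 13 + 7 + 25 + 24 + 14 + 8 = 102

Shortest is Route B, total 70 km.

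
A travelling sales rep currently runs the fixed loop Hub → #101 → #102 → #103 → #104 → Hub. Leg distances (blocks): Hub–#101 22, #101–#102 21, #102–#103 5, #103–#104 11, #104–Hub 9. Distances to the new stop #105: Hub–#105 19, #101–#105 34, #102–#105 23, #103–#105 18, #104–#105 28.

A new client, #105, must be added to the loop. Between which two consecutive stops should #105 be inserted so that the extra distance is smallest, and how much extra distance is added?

Minimum extra distance: 31 blocks, inserting #105 between Hub and #101.

Insertion cost between consecutive stops i–j is d(i,#105) + d(#105,j) − d(i,j):
  between Hub and #101: 19 + 34 − 22 = 31
  between #101 and #102: 34 + 23 − 21 = 36
  between #102 and #103: 23 + 18 − 5 = 36
  between #103 and #104: 18 + 28 − 11 = 35
  between #104 and Hub: 28 + 19 − 9 = 38
Cheapest insertion is between Hub and #101, adding 31.
New total = 68 + 31 = 99.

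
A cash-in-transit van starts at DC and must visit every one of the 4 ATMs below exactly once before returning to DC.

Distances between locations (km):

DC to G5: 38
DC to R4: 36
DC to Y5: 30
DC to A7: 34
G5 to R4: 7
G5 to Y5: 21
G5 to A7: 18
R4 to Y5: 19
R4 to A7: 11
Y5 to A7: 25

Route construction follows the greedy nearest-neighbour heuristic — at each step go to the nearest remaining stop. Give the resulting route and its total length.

DC → [Y5:30 / A7:34 / R4:36 / G5:38] → Y5 (30)
Y5 → [R4:19 / G5:21 / A7:25] → R4 (19)
R4 → [G5:7 / A7:11] → G5 (7)
G5 → [A7:18] → A7 (18)
Return A7→DC: 34.
Total = 30 + 19 + 7 + 18 + 34 = 108.

Total distance 108 km via the nearest-neighbour route DC → Y5 → R4 → G5 → A7 → DC.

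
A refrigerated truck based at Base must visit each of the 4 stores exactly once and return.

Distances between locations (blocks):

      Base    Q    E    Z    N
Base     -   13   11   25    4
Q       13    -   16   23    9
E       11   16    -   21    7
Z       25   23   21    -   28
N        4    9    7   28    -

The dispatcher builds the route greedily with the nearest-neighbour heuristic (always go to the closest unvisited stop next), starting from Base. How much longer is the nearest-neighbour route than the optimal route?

Excess over optimum: 7 blocks.

Base: N=4, E=11, Q=13, Z=25 ⇒ N
N: E=7, Q=9, Z=28 ⇒ E
E: Q=16, Z=21 ⇒ Q
Q: Z=23 ⇒ Z
NN route Base → N → E → Q → Z → Base costs 75.
Optimal: Base → Q → Z → E → N → Base costs 68 (by enumerating all 12 distinct tours).
Excess = 75 − 68 = 7.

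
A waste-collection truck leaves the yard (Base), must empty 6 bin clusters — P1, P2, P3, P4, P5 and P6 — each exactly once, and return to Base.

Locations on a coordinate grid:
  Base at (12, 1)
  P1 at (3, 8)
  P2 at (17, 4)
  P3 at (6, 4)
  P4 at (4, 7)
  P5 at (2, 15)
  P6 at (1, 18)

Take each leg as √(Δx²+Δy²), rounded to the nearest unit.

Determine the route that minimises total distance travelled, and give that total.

49 — the shortest possible round trip.

Base - P1 - P2 - P3 - P4 - P5 - P6 - Base: 11+15+11+4+8+3+20 = 72
Base - P1 - P2 - P3 - P4 - P6 - P5 - Base: 11+15+11+4+11+3+17 = 72
Base - P1 - P2 - P3 - P5 - P4 - P6 - Base: 11+15+11+12+8+11+20 = 88
Base - P1 - P2 - P3 - P5 - P6 - P4 - Base: 11+15+11+12+3+11+10 = 73
Base - P1 - P2 - P3 - P6 - P4 - P5 - Base: 11+15+11+15+11+8+17 = 88
Base - P1 - P2 - P3 - P6 - P5 - P4 - Base: 11+15+11+15+3+8+10 = 73
Base - P1 - P2 - P4 - P3 - P5 - P6 - Base: 11+15+13+4+12+3+20 = 78
Base - P1 - P2 - P4 - P3 - P6 - P5 - Base: 11+15+13+4+15+3+17 = 78
… (352 more)
Base - P2 - P6 - P5 - P1 - P4 - P3 - Base: 6+21+3+7+1+4+7 = 49  ← best
The minimum is 49.
One optimal route: Base → P2 → P6 → P5 → P1 → P4 → P3 → Base (or its reverse).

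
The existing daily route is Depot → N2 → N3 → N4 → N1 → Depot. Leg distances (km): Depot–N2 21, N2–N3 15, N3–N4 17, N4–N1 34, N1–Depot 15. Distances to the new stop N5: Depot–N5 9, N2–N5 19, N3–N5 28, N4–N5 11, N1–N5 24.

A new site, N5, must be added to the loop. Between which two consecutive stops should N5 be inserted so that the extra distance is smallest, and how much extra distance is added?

+1 km — insert N5 between N4 and N1.

Insertion cost between consecutive stops i–j is d(i,N5) + d(N5,j) − d(i,j):
  between Depot and N2: 9 + 19 − 21 = 7
  between N2 and N3: 19 + 28 − 15 = 32
  between N3 and N4: 28 + 11 − 17 = 22
  between N4 and N1: 11 + 24 − 34 = 1
  between N1 and Depot: 24 + 9 − 15 = 18
Cheapest insertion is between N4 and N1, adding 1.
New total = 102 + 1 = 103.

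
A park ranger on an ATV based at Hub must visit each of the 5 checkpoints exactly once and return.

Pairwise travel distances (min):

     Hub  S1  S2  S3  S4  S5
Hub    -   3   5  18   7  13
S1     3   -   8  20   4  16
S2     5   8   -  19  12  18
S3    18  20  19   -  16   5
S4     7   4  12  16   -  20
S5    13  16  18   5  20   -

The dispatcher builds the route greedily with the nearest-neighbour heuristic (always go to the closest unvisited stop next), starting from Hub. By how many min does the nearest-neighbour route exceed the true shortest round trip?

Excess over optimum: 9 min.

Hub: S1=3, S2=5, S4=7, S5=13, S3=18 ⇒ S1
S1: S4=4, S2=8, S5=16, S3=20 ⇒ S4
S4: S2=12, S3=16, S5=20 ⇒ S2
S2: S5=18, S3=19 ⇒ S5
S5: S3=5 ⇒ S3
NN route Hub → S1 → S4 → S2 → S5 → S3 → Hub costs 60.
Optimal: Hub → S1 → S4 → S3 → S5 → S2 → Hub costs 51 (by enumerating all 60 distinct tours).
Excess = 60 − 51 = 9.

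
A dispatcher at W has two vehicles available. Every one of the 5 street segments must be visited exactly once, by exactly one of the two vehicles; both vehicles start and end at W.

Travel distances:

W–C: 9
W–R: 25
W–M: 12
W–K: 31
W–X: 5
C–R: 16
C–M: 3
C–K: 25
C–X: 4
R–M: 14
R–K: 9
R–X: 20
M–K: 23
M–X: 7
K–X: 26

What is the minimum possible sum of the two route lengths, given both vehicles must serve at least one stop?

Minimum combined distance: 76.

Check every non-empty split of the stops between the two vehicles; for each half take its own optimal tour:
  {C} + {R, M, K, X}: 18 + 66 = 84
  {R} + {C, M, K, X}: 50 + 66 = 116
  {C, R} + {M, K, X}: 50 + 66 = 116
  {M} + {C, R, K, X}: 24 + 65 = 89
  {C, M} + {R, K, X}: 24 + 65 = 89
  {R, M} + {C, K, X}: 51 + 65 = 116
  … (15 splits in total)
  {C, R, M, K} + {X}: 66 + 10 = 76  ← best
Best: vehicle 1 W → C → M → R → K → W = 66; vehicle 2 W → X → W = 10; combined 76.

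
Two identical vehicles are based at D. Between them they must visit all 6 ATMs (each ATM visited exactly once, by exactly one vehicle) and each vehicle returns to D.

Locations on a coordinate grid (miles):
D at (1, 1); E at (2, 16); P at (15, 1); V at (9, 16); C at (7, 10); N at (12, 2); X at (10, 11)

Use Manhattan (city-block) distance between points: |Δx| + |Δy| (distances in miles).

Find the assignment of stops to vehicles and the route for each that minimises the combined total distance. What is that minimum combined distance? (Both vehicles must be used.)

Minimum combined distance: 78 miles.

Try each way of splitting the stops between the two vehicles (each non-empty) and, for each split, find the best tour for each vehicle:
  {E} + {P, V, C, N, X}: 32 + 58 = 90
  {P} + {E, V, C, N, X}: 28 + 58 = 86
  {E, P} + {V, C, N, X}: 58 + 52 = 110
  {V} + {E, P, C, N, X}: 46 + 60 = 106
  {E, V} + {P, C, N, X}: 46 + 48 = 94
  {P, V} + {E, C, N, X}: 58 + 54 = 112
  … (31 splits in total)
  {P, N} + {E, V, C, X}: 30 + 48 = 78  ← best
Best: vehicle 1 D → P → N → D = 30; vehicle 2 D → E → V → X → C → D = 48; combined 78.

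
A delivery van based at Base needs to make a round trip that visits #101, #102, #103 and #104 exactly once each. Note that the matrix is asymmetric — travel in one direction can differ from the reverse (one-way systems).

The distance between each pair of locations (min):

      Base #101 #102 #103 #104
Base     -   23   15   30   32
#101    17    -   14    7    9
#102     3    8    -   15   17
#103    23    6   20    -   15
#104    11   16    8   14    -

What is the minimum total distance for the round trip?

Shortest round trip = 56 min.

Base → #101 → #102 → #103 → #104 → Base: 23+14+15+15+11 = 78
Base → #101 → #102 → #104 → #103 → Base: 23+14+17+14+23 = 91
Base → #101 → #103 → #102 → #104 → Base: 23+7+20+17+11 = 78
Base → #101 → #103 → #104 → #102 → Base: 23+7+15+8+3 = 56
Base → #101 → #104 → #102 → #103 → Base: 23+9+8+15+23 = 78
Base → #101 → #104 → #103 → #102 → Base: 23+9+14+20+3 = 69
Base → #102 → #101 → #103 → #104 → Base: 15+8+7+15+11 = 56
Base → #102 → #101 → #104 → #103 → Base: 15+8+9+14+23 = 69
Base → #102 → #103 → #101 → #104 → Base: 15+15+6+9+11 = 56
Base → #102 → #103 → #104 → #101 → Base: 15+15+15+16+17 = 78
Base → #102 → #104 → #101 → #103 → Base: 15+17+16+7+23 = 78
Base → #102 → #104 → #103 → #101 → Base: 15+17+14+6+17 = 69
Base → #103 → #101 → #102 → #104 → Base: 30+6+14+17+11 = 78
Base → #103 → #101 → #104 → #102 → Base: 30+6+9+8+3 = 56
… (10 more)
The minimum is 56.
One optimal route: Base → #101 → #103 → #104 → #102 → Base.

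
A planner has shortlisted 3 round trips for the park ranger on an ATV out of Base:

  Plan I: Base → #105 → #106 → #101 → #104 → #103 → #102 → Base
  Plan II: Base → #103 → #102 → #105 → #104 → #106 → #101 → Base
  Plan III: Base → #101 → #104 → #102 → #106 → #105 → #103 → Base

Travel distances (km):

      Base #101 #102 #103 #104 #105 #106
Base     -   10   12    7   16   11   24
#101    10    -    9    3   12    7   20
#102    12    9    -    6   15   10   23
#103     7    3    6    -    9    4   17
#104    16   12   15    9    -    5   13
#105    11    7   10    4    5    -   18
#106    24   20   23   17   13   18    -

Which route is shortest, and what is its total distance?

Shortest is Plan II, total 71 km.

Plan I: 11 + 18 + 20 + 12 + 9 + 6 + 12 = 88
Plan II: 7 + 6 + 10 + 5 + 13 + 20 + 10 = 71
Plan III: 10 + 12 + 15 + 23 + 18 + 4 + 7 = 89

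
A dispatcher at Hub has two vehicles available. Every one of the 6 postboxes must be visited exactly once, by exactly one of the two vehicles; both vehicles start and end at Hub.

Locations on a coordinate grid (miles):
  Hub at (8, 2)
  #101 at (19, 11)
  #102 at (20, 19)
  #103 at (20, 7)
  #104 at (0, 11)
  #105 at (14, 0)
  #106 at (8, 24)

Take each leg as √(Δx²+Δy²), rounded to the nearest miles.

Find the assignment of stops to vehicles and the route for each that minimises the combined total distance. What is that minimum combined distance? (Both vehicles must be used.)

There are 2^5 − 1 = 31 ways to divide the 6 stops into two non-empty groups. For each, the best each vehicle can do is its own shortest tour through its group:
  {#101} + {#102, #103, #104, #105, #106}: 28 + 67 = 95
  {#102} + {#101, #103, #104, #105, #106}: 42 + 63 = 105
  {#101, #102} + {#103, #104, #105, #106}: 43 + 63 = 106
  {#103} + {#101, #102, #104, #105, #106}: 26 + 66 = 92
  {#101, #103} + {#102, #104, #105, #106}: 31 + 66 = 97
  {#102, #103} + {#101, #104, #105, #106}: 46 + 62 = 108
  … (31 splits in total)
  {#105} + {#101, #102, #103, #104, #106}: 12 + 65 = 77  ← best
Best: vehicle 1 Hub → #105 → Hub = 12; vehicle 2 Hub → #103 → #101 → #102 → #106 → #104 → Hub = 65; combined 77.

Minimum combined distance: 77 miles.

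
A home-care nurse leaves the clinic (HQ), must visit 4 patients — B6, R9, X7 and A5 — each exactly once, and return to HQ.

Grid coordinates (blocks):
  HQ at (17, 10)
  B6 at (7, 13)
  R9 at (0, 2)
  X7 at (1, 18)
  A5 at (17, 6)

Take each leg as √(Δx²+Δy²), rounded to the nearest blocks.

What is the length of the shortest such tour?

There are 12 distinct closed tours to check (reversals are equivalent).
HQ-B6-R9-X7-A5-HQ: 10+13+16+20+4 = 63
HQ-B6-R9-A5-X7-HQ: 10+13+17+20+18 = 78
HQ-B6-X7-R9-A5-HQ: 10+8+16+17+4 = 55
HQ-B6-X7-A5-R9-HQ: 10+8+20+17+19 = 74
HQ-B6-A5-R9-X7-HQ: 10+12+17+16+18 = 73
HQ-B6-A5-X7-R9-HQ: 10+12+20+16+19 = 77
HQ-R9-B6-X7-A5-HQ: 19+13+8+20+4 = 64
HQ-R9-B6-A5-X7-HQ: 19+13+12+20+18 = 82
HQ-R9-X7-B6-A5-HQ: 19+16+8+12+4 = 59
HQ-R9-A5-B6-X7-HQ: 19+17+12+8+18 = 74
HQ-X7-B6-R9-A5-HQ: 18+8+13+17+4 = 60
HQ-X7-R9-B6-A5-HQ: 18+16+13+12+4 = 63
The minimum is 55.
One optimal route: HQ → B6 → X7 → R9 → A5 → HQ (or its reverse).

55 blocks — the shortest possible round trip.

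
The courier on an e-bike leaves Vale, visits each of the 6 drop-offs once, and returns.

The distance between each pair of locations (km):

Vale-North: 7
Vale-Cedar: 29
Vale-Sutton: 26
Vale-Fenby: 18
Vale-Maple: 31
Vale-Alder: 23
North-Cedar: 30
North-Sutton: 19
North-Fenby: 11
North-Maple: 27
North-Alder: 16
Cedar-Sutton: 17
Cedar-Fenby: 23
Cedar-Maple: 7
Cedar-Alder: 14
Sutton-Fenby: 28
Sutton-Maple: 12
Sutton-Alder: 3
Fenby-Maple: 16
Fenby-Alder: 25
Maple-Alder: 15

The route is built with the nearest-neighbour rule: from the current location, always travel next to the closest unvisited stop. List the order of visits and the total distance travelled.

Vale → [North:7 / Fenby:18 / Alder:23 / Sutton:26 / Cedar:29 / Maple:31] → North (7)
North → [Fenby:11 / Alder:16 / Sutton:19 / Maple:27 / Cedar:30] → Fenby (11)
Fenby → [Maple:16 / Cedar:23 / Alder:25 / Sutton:28] → Maple (16)
Maple → [Cedar:7 / Sutton:12 / Alder:15] → Cedar (7)
Cedar → [Alder:14 / Sutton:17] → Alder (14)
Alder → [Sutton:3] → Sutton (3)
Return Sutton→Vale: 26.
Total = 7 + 11 + 16 + 7 + 14 + 3 + 26 = 84.

Nearest-neighbour total = 84 km; route Vale → North → Fenby → Maple → Cedar → Alder → Sutton → Vale.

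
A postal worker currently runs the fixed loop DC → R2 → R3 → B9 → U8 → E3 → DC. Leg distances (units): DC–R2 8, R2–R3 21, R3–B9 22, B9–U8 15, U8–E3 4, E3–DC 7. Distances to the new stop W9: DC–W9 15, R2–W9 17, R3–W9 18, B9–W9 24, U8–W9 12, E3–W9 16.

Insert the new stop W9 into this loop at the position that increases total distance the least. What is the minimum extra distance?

Insertion cost between consecutive stops i–j is d(i,W9) + d(W9,j) − d(i,j):
  between DC and R2: 15 + 17 − 8 = 24
  between R2 and R3: 17 + 18 − 21 = 14
  between R3 and B9: 18 + 24 − 22 = 20
  between B9 and U8: 24 + 12 − 15 = 21
  between U8 and E3: 12 + 16 − 4 = 24
  between E3 and DC: 16 + 15 − 7 = 24
Cheapest insertion is between R2 and R3, adding 14.
New total = 77 + 14 = 91.

Minimum extra distance: 14, inserting W9 between R2 and R3.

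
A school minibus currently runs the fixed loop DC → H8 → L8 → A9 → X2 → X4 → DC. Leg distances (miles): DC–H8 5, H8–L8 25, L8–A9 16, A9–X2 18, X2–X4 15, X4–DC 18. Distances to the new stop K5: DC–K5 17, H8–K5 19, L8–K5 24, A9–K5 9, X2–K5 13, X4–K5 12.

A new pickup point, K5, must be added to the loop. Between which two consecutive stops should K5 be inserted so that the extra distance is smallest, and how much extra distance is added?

+4 miles — insert K5 between A9 and X2.

Insertion cost between consecutive stops i–j is d(i,K5) + d(K5,j) − d(i,j):
  between DC and H8: 17 + 19 − 5 = 31
  between H8 and L8: 19 + 24 − 25 = 18
  between L8 and A9: 24 + 9 − 16 = 17
  between A9 and X2: 9 + 13 − 18 = 4
  between X2 and X4: 13 + 12 − 15 = 10
  between X4 and DC: 12 + 17 − 18 = 11
Cheapest insertion is between A9 and X2, adding 4.
New total = 97 + 4 = 101.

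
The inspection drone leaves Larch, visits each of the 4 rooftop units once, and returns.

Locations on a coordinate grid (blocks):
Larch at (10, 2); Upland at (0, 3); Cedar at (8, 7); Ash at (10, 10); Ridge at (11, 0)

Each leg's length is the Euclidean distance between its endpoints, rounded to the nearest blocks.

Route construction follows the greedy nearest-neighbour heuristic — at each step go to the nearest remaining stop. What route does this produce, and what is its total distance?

Larch → [Ridge:2 / Cedar:5 / Ash:8 / Upland:10] → Ridge (2)
Ridge → [Cedar:8 / Ash:10 / Upland:11] → Cedar (8)
Cedar → [Ash:4 / Upland:9] → Ash (4)
Ash → [Upland:12] → Upland (12)
Return Upland→Larch: 10.
Total = 2 + 8 + 4 + 12 + 10 = 36.

36 blocks along Larch → Ridge → Cedar → Ash → Upland → Larch.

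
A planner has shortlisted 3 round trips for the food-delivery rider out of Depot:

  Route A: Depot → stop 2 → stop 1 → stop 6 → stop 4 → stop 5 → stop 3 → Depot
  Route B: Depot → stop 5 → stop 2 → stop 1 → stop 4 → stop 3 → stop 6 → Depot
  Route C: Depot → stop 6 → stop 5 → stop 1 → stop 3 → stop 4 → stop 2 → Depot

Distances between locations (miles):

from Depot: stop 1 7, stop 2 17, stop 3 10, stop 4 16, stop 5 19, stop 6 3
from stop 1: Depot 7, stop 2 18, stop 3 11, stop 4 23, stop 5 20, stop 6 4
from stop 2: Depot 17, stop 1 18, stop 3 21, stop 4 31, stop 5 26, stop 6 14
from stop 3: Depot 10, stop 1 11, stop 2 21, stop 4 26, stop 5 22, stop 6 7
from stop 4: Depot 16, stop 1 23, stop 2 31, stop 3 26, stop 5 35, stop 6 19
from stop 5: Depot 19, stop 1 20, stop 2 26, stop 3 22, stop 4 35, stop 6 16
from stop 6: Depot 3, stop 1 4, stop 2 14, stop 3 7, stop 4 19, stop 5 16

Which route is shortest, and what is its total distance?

122 miles — Route B is the shortest.

Route A: 17 + 18 + 4 + 19 + 35 + 22 + 10 = 125
Route B: 19 + 26 + 18 + 23 + 26 + 7 + 3 = 122
Route C: 3 + 16 + 20 + 11 + 26 + 31 + 17 = 124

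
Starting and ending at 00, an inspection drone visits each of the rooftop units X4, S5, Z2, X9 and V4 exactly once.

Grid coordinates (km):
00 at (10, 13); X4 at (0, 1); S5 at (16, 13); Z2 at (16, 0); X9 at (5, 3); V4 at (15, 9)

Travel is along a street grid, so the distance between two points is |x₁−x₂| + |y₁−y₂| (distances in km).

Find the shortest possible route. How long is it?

With 5 stops there are 5!/2 = 60 distinct round trips (a route and its reverse cost the same).
00 → X4 → S5 → Z2 → X9 → V4 → 00: 22+28+13+14+16+9 = 102
00 → X4 → S5 → Z2 → V4 → X9 → 00: 22+28+13+10+16+15 = 104
00 → X4 → S5 → X9 → Z2 → V4 → 00: 22+28+21+14+10+9 = 104
00 → X4 → S5 → X9 → V4 → Z2 → 00: 22+28+21+16+10+19 = 116
00 → X4 → S5 → V4 → Z2 → X9 → 00: 22+28+5+10+14+15 = 94
00 → X4 → S5 → V4 → X9 → Z2 → 00: 22+28+5+16+14+19 = 104
00 → X4 → Z2 → S5 → X9 → V4 → 00: 22+17+13+21+16+9 = 98
00 → X4 → Z2 → S5 → V4 → X9 → 00: 22+17+13+5+16+15 = 88
00 → X4 → Z2 → X9 → S5 → V4 → 00: 22+17+14+21+5+9 = 88
00 → X4 → Z2 → X9 → V4 → S5 → 00: 22+17+14+16+5+6 = 80
00 → X4 → Z2 → V4 → S5 → X9 → 00: 22+17+10+5+21+15 = 90
00 → X4 → Z2 → V4 → X9 → S5 → 00: 22+17+10+16+21+6 = 92
00 → X4 → X9 → S5 → Z2 → V4 → 00: 22+7+21+13+10+9 = 82
00 → X4 → X9 → S5 → V4 → Z2 → 00: 22+7+21+5+10+19 = 84
… (46 more)
00 → S5 → V4 → Z2 → X4 → X9 → 00: 6+5+10+17+7+15 = 60  ← best
The minimum is 60.
One optimal route: 00 → S5 → V4 → Z2 → X4 → X9 → 00 (or its reverse).

Shortest round trip = 60 km.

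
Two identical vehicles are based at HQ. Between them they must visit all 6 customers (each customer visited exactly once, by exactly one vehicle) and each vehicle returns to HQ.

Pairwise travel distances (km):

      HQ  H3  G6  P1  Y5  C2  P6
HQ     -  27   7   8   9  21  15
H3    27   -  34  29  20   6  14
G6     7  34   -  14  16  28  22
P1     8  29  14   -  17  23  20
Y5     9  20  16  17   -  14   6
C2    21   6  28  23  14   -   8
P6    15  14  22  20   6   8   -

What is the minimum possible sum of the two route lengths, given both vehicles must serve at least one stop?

80 km — the smallest possible combined total.

Try each way of splitting the stops between the two vehicles (each non-empty) and, for each split, find the best tour for each vehicle:
  {H3} + {G6, P1, Y5, C2, P6}: 54 + 67 = 121
  {G6} + {H3, P1, Y5, C2, P6}: 14 + 66 = 80
  {H3, G6} + {P1, Y5, C2, P6}: 68 + 54 = 122
  {P1} + {H3, G6, Y5, C2, P6}: 16 + 70 = 86
  {H3, P1} + {G6, Y5, C2, P6}: 64 + 58 = 122
  {G6, P1} + {H3, Y5, C2, P6}: 29 + 56 = 85
  … (31 splits in total)
Best: vehicle 1 HQ → G6 → HQ = 14; vehicle 2 HQ → P1 → H3 → C2 → P6 → Y5 → HQ = 66; combined 80.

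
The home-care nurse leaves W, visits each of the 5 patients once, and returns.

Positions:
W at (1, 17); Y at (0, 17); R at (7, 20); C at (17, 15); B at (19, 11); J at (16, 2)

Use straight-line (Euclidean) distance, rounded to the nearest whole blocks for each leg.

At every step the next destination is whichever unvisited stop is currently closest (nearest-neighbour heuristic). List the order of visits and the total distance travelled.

54 blocks along W → Y → R → C → B → J → W.

At W the remaining stops are Y 1, R 7, C 16, B 19, J 21; go to Y.
At Y the remaining stops are R 8, C 17, B 20, J 22; go to R.
At R the remaining stops are C 11, B 15, J 20; go to C.
At C the remaining stops are B 4, J 13; go to B.
At B the remaining stops are J 9; go to J.
Return J→W: 21.
Total = 1 + 8 + 11 + 4 + 9 + 21 = 54.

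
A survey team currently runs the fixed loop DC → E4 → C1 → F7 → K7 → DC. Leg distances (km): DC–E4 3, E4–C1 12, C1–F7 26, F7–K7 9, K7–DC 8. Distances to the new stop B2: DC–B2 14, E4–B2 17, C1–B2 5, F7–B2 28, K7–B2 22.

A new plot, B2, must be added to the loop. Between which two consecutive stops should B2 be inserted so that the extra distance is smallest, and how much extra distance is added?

Insertion cost between consecutive stops i–j is d(i,B2) + d(B2,j) − d(i,j):
  between DC and E4: 14 + 17 − 3 = 28
  between E4 and C1: 17 + 5 − 12 = 10
  between C1 and F7: 5 + 28 − 26 = 7
  between F7 and K7: 28 + 22 − 9 = 41
  between K7 and DC: 22 + 14 − 8 = 28
Cheapest insertion is between C1 and F7, adding 7.
New total = 58 + 7 = 65.

Adding 7 km by placing B2 on the C1–F7 leg.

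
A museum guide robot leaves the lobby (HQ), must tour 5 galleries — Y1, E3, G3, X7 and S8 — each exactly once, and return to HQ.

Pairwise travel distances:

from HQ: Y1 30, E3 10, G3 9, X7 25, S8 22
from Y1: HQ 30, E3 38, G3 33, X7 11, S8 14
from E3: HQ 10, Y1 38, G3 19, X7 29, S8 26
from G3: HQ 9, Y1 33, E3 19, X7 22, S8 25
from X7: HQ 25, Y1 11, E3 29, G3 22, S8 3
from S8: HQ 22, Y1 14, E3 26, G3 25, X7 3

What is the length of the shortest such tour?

92 — the shortest possible round trip.

HQ → Y1 → E3 → G3 → X7 → S8 → HQ: 30+38+19+22+3+22 = 134
HQ → Y1 → E3 → G3 → S8 → X7 → HQ: 30+38+19+25+3+25 = 140
HQ → Y1 → E3 → X7 → G3 → S8 → HQ: 30+38+29+22+25+22 = 166
HQ → Y1 → E3 → X7 → S8 → G3 → HQ: 30+38+29+3+25+9 = 134
HQ → Y1 → E3 → S8 → G3 → X7 → HQ: 30+38+26+25+22+25 = 166
HQ → Y1 → E3 → S8 → X7 → G3 → HQ: 30+38+26+3+22+9 = 128
HQ → Y1 → G3 → E3 → X7 → S8 → HQ: 30+33+19+29+3+22 = 136
HQ → Y1 → G3 → E3 → S8 → X7 → HQ: 30+33+19+26+3+25 = 136
HQ → Y1 → G3 → X7 → E3 → S8 → HQ: 30+33+22+29+26+22 = 162
HQ → Y1 → G3 → X7 → S8 → E3 → HQ: 30+33+22+3+26+10 = 124
HQ → Y1 → G3 → S8 → E3 → X7 → HQ: 30+33+25+26+29+25 = 168
HQ → Y1 → G3 → S8 → X7 → E3 → HQ: 30+33+25+3+29+10 = 130
HQ → Y1 → X7 → E3 → G3 → S8 → HQ: 30+11+29+19+25+22 = 136
HQ → Y1 → X7 → E3 → S8 → G3 → HQ: 30+11+29+26+25+9 = 130
… (46 more)
HQ → E3 → S8 → Y1 → X7 → G3 → HQ: 10+26+14+11+22+9 = 92  ← best
The minimum is 92.
One optimal route: HQ → E3 → S8 → Y1 → X7 → G3 → HQ (or its reverse).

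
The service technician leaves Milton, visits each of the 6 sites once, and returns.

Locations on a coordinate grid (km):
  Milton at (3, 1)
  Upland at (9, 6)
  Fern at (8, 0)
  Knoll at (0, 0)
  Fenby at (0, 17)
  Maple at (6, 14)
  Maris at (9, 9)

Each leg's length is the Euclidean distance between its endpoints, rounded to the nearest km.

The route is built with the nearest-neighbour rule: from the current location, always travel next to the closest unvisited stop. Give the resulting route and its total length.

At Milton the remaining stops are Knoll 3, Fern 5, Upland 8, Maris 10, Maple 13, Fenby 16; go to Knoll.
At Knoll the remaining stops are Fern 8, Upland 11, Maris 13, Maple 15, Fenby 17; go to Fern.
At Fern the remaining stops are Upland 6, Maris 9, Maple 14, Fenby 19; go to Upland.
At Upland the remaining stops are Maris 3, Maple 9, Fenby 14; go to Maris.
At Maris the remaining stops are Maple 6, Fenby 12; go to Maple.
At Maple the remaining stops are Fenby 7; go to Fenby.
Return Fenby→Milton: 16.
Total = 3 + 8 + 6 + 3 + 6 + 7 + 16 = 49.

49 km along Milton → Knoll → Fern → Upland → Maris → Maple → Fenby → Milton.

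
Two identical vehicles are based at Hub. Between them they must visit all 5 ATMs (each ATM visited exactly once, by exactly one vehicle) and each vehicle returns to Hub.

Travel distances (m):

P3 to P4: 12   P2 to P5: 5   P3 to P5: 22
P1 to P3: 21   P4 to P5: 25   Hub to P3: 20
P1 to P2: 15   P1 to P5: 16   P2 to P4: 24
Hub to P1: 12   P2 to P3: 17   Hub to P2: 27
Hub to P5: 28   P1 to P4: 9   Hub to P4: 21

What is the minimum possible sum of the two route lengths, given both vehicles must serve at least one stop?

Check every non-empty split of the stops between the two vehicles; for each half take its own optimal tour:
  {P1} + {P2, P3, P4, P5}: 24 + 83 = 107
  {P2} + {P1, P3, P4, P5}: 54 + 83 = 137
  {P1, P2} + {P3, P4, P5}: 54 + 83 = 137
  {P3} + {P1, P2, P4, P5}: 40 + 78 = 118
  {P1, P3} + {P2, P4, P5}: 53 + 78 = 131
  {P2, P3} + {P1, P4, P5}: 64 + 74 = 138
  … (15 splits in total)
Best: vehicle 1 Hub → P1 → Hub = 24; vehicle 2 Hub → P4 → P3 → P2 → P5 → Hub = 83; combined 107.

Minimum combined distance: 107 m.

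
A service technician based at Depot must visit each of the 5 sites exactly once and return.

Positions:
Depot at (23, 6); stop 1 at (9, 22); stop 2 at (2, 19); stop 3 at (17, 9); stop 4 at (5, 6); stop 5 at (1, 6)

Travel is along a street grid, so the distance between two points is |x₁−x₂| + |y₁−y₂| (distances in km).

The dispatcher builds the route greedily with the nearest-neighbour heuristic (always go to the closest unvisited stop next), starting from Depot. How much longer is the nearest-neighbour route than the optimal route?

Excess over optimum: 6 km.

From Depot: stop 3=9, stop 4=18, stop 5=22, stop 1=30, stop 2=34 → choose stop 3 (9).
From stop 3: stop 4=15, stop 5=19, stop 1=21, stop 2=25 → choose stop 4 (15).
From stop 4: stop 5=4, stop 2=16, stop 1=20 → choose stop 5 (4).
From stop 5: stop 2=14, stop 1=24 → choose stop 2 (14).
From stop 2: stop 1=10 → choose stop 1 (10).
NN route Depot → stop 3 → stop 4 → stop 5 → stop 2 → stop 1 → Depot costs 82.
Optimal: Depot → stop 3 → stop 1 → stop 2 → stop 5 → stop 4 → Depot costs 76 (by enumerating all 60 distinct tours).
Excess = 82 − 76 = 6.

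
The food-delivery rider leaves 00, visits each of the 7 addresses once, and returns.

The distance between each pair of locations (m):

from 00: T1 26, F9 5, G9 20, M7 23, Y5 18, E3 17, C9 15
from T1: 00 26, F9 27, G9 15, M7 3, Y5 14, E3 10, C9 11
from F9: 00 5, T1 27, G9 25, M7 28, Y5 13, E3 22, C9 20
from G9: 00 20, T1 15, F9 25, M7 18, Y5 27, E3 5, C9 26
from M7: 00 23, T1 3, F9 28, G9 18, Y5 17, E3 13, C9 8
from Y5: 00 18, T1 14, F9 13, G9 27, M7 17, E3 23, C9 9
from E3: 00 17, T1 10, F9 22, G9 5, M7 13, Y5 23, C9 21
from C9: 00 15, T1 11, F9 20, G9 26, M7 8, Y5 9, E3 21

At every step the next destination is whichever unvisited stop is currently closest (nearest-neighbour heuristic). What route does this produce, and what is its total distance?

73 m along 00 → F9 → Y5 → C9 → M7 → T1 → E3 → G9 → 00.

From 00: distances to unvisited — F9=5, C9=15, E3=17, Y5=18, G9=20, M7=23, T1=26. Nearest is F9 (5).
From F9: distances to unvisited — Y5=13, C9=20, E3=22, G9=25, T1=27, M7=28. Nearest is Y5 (13).
From Y5: distances to unvisited — C9=9, T1=14, M7=17, E3=23, G9=27. Nearest is C9 (9).
From C9: distances to unvisited — M7=8, T1=11, E3=21, G9=26. Nearest is M7 (8).
From M7: distances to unvisited — T1=3, E3=13, G9=18. Nearest is T1 (3).
From T1: distances to unvisited — E3=10, G9=15. Nearest is E3 (10).
From E3: distances to unvisited — G9=5. Nearest is G9 (5).
Return G9→00: 20.
Total = 5 + 13 + 9 + 8 + 3 + 10 + 5 + 20 = 73.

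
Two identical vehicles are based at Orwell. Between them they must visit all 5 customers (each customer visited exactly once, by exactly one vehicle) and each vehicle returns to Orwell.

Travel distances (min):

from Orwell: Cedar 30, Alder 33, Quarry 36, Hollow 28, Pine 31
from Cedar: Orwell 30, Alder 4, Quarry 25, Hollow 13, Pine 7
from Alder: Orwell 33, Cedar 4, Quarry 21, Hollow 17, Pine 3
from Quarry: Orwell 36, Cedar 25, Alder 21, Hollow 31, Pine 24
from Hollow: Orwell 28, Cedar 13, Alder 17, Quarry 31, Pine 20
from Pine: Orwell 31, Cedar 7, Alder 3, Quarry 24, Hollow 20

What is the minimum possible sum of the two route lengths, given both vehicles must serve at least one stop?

Minimum combined distance: 151 min.

Try each way of splitting the stops between the two vehicles (each non-empty) and, for each split, find the best tour for each vehicle:
  {Cedar} + {Alder, Quarry, Hollow, Pine}: 60 + 108 = 168
  {Alder} + {Cedar, Quarry, Hollow, Pine}: 66 + 108 = 174
  {Cedar, Alder} + {Quarry, Hollow, Pine}: 67 + 108 = 175
  {Quarry} + {Cedar, Alder, Hollow, Pine}: 72 + 79 = 151
  {Cedar, Quarry} + {Alder, Hollow, Pine}: 91 + 79 = 170
  {Alder, Quarry} + {Cedar, Hollow, Pine}: 90 + 79 = 169
  … (15 splits in total)
Best: vehicle 1 Orwell → Quarry → Orwell = 72; vehicle 2 Orwell → Hollow → Cedar → Alder → Pine → Orwell = 79; combined 151.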